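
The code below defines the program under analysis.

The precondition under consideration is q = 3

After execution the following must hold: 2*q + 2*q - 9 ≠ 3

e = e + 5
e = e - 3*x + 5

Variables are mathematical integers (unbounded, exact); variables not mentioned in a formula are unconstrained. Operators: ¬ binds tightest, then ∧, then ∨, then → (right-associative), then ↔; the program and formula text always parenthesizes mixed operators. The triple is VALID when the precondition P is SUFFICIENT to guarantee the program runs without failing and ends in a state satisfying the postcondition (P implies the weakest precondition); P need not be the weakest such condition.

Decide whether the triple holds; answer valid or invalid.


Working backward. After the program, the postcondition 2*q + 2*q - 9 ≠ 3 must hold; in canonical form it is 4*q ≠ 12.
Before e := e - 3*x + 5: 4*q ≠ 12
Before e := e + 5: 4*q ≠ 12
The weakest precondition is 4*q ≠ 12.
Check whether q = 3 implies it.
Countermodel: at the initial state q = 3, the precondition holds but the weakest precondition fails.
Answer: invalid


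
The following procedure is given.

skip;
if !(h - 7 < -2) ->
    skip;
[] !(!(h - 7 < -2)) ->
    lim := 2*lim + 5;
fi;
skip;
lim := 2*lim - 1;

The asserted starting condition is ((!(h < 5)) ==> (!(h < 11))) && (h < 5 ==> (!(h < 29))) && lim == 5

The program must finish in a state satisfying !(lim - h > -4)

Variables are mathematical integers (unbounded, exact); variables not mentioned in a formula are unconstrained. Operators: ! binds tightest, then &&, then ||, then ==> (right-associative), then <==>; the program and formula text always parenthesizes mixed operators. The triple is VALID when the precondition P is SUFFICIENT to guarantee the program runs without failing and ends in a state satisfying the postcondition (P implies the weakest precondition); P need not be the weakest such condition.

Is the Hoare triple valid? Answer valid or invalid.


Working backward. After the program, the postcondition !(lim - h > -4) must hold; in canonical form it is !(lim > h - 4).
Before lim := 2*lim - 1: !(2*lim > h - 3)
Before skip: !(2*lim > h - 3)
Then branch requires !(2*lim > h - 3); else branch requires !(4*lim > h - 13).
Before the if: ((!(h < 5)) ==> (!(2*lim > h - 3))) && (h < 5 ==> (!(4*lim > h - 13)))
Before skip: ((!(h < 5)) ==> (!(2*lim > h - 3))) && (h < 5 ==> (!(4*lim > h - 13)))
The weakest precondition is ((!(h < 5)) ==> (!(2*lim > h - 3))) && (h < 5 ==> (!(4*lim > h - 13))).
Check whether ((!(h < 5)) ==> (!(h < 11))) && (h < 5 ==> (!(h < 29))) && lim == 5 implies it.
Countermodel: at the initial state h = 11, lim = 5, the precondition holds but the weakest precondition fails.
Answer: invalid


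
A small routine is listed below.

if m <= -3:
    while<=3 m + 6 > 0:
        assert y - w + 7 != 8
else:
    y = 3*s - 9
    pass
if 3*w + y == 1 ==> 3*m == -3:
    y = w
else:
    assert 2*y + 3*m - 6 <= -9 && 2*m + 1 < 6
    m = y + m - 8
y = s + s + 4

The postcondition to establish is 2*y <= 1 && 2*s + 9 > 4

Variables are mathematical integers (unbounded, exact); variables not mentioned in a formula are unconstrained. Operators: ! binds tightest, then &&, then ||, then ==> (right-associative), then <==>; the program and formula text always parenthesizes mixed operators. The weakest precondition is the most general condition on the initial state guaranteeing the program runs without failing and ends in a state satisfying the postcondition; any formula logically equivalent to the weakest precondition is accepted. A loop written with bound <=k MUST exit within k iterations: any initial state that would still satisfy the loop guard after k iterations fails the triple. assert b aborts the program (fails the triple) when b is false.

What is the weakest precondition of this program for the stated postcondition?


Working backward. After the program, the postcondition 2*y <= 1 && 2*s + 9 > 4 must hold; in canonical form it is 2*y <= 1 && 2*s > -5.
Before y := s + s + 4: 4*s <= -7 && 2*s > -5
Then branch requires 4*s <= -7 && 2*s > -5; else branch requires 3*m + 2*y <= -3 && 2*m < 5 && 4*s <= -7 && 2*s > -5.
Before the if: ((3*w + y == 1 ==> 3*m == -3) ==> (4*s <= -7 && 2*s > -5)) && ((!(3*w + y == 1 ==> 3*m == -3)) ==> (3*m + 2*y <= -3 && 2*m < 5 && 4*s <= -7 && 2*s > -5))
Then branch requires (m > -6 ==> (y != w + 1 && (m > -6 ==> (y != w + 1 && (m > -6 ==> (y != w + 1 && (!(m > -6)) && ((3*w + y == 1 ==> 3*m == -3) ==> (4*s <= -7 && 2*s > -5)) && ((!(3*w + y == 1 ==> 3*m == -3)) ==> (3*m + 2*y <= -3 && 2*m < 5 && 4*s <= -7 && 2*s > -5)))) && ((!(m > -6)) ==> (((3*w + y == 1 ==> 3*m == -3) ==> (4*s <= -7 && 2*s > -5)) && ((!(3*w + y == 1 ==> 3*m == -3)) ==> (3*m + 2*y <= -3 && 2*m < 5 && 4*s <= -7 && 2*s > -5)))))) && ((!(m > -6)) ==> (((3*w + y == 1 ==> 3*m == -3) ==> (4*s <= -7 && 2*s > -5)) && ((!(3*w + y == 1 ==> 3*m == -3)) ==> (3*m + 2*y <= -3 && 2*m < 5 && 4*s <= -7 && 2*s > -5)))))) && ((!(m > -6)) ==> (((3*w + y == 1 ==> 3*m == -3) ==> (4*s <= -7 && 2*s > -5)) && ((!(3*w + y == 1 ==> 3*m == -3)) ==> (3*m + 2*y <= -3 && 2*m < 5 && 4*s <= -7 && 2*s > -5)))); else branch requires ((3*s + 3*w == 10 ==> 3*m == -3) ==> (4*s <= -7 && 2*s > -5)) && ((!(3*s + 3*w == 10 ==> 3*m == -3)) ==> (3*m + 6*s <= 15 && 2*m < 5 && 4*s <= -7 && 2*s > -5)).
Before the if: (m <= -3 ==> ((m > -6 ==> (y != w + 1 && (m > -6 ==> (y != w + 1 && (m > -6 ==> (y != w + 1 && (!(m > -6)) && ((3*w + y == 1 ==> 3*m == -3) ==> (4*s <= -7 && 2*s > -5)) && ((!(3*w + y == 1 ==> 3*m == -3)) ==> (3*m + 2*y <= -3 && 2*m < 5 && 4*s <= -7 && 2*s > -5)))) && ((!(m > -6)) ==> (((3*w + y == 1 ==> 3*m == -3) ==> (4*s <= -7 && 2*s > -5)) && ((!(3*w + y == 1 ==> 3*m == -3)) ==> (3*m + 2*y <= -3 && 2*m < 5 && 4*s <= -7 && 2*s > -5)))))) && ((!(m > -6)) ==> (((3*w + y == 1 ==> 3*m == -3) ==> (4*s <= -7 && 2*s > -5)) && ((!(3*w + y == 1 ==> 3*m == -3)) ==> (3*m + 2*y <= -3 && 2*m < 5 && 4*s <= -7 && 2*s > -5)))))) && ((!(m > -6)) ==> (((3*w + y == 1 ==> 3*m == -3) ==> (4*s <= -7 && 2*s > -5)) && ((!(3*w + y == 1 ==> 3*m == -3)) ==> (3*m + 2*y <= -3 && 2*m < 5 && 4*s <= -7 && 2*s > -5)))))) && ((!(m <= -3)) ==> (((3*s + 3*w == 10 ==> 3*m == -3) ==> (4*s <= -7 && 2*s > -5)) && ((!(3*s + 3*w == 10 ==> 3*m == -3)) ==> (3*m + 6*s <= 15 && 2*m < 5 && 4*s <= -7 && 2*s > -5))))
Answer: WP = (m <= -3 ==> ((m > -6 ==> (y != w + 1 && (m > -6 ==> (y != w + 1 && (m > -6 ==> (y != w + 1 && (!(m > -6)) && ((3*w + y == 1 ==> 3*m == -3) ==> (4*s <= -7 && 2*s > -5)) && ((!(3*w + y == 1 ==> 3*m == -3)) ==> (3*m + 2*y <= -3 && 2*m < 5 && 4*s <= -7 && 2*s > -5)))) && ((!(m > -6)) ==> (((3*w + y == 1 ==> 3*m == -3) ==> (4*s <= -7 && 2*s > -5)) && ((!(3*w + y == 1 ==> 3*m == -3)) ==> (3*m + 2*y <= -3 && 2*m < 5 && 4*s <= -7 && 2*s > -5)))))) && ((!(m > -6)) ==> (((3*w + y == 1 ==> 3*m == -3) ==> (4*s <= -7 && 2*s > -5)) && ((!(3*w + y == 1 ==> 3*m == -3)) ==> (3*m + 2*y <= -3 && 2*m < 5 && 4*s <= -7 && 2*s > -5)))))) && ((!(m > -6)) ==> (((3*w + y == 1 ==> 3*m == -3) ==> (4*s <= -7 && 2*s > -5)) && ((!(3*w + y == 1 ==> 3*m == -3)) ==> (3*m + 2*y <= -3 && 2*m < 5 && 4*s <= -7 && 2*s > -5)))))) && ((!(m <= -3)) ==> (((3*s + 3*w == 10 ==> 3*m == -3) ==> (4*s <= -7 && 2*s > -5)) && ((!(3*s + 3*w == 10 ==> 3*m == -3)) ==> (3*m + 6*s <= 15 && 2*m < 5 && 4*s <= -7 && 2*s > -5))))


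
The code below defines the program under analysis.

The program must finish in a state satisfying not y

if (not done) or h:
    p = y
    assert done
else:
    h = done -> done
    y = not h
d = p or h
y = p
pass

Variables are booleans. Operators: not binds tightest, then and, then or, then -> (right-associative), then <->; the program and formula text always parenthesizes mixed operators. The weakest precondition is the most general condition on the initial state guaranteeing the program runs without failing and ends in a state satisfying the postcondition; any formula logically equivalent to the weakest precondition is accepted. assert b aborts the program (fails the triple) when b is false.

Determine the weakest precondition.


Working backward. After the program, not y must hold.
Before skip: not y
Before y := p: not p
Before d := p or h: not p
Then branch requires done and (not y); else branch requires not p.
Before the if: (((not done) or h) -> (done and (not y))) and ((not ((not done) or h)) -> (not p))
Answer: WP = (((not done) or h) -> (done and (not y))) and ((not ((not done) or h)) -> (not p))


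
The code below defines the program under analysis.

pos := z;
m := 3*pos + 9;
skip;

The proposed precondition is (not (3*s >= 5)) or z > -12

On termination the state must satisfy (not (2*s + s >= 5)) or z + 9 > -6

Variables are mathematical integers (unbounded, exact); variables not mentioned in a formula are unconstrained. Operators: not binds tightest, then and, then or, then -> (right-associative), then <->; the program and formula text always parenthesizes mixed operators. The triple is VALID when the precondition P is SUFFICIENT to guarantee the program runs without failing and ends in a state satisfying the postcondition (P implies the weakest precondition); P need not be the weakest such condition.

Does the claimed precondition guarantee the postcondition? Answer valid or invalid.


Working backward. After the program, the postcondition (not (2*s + s >= 5)) or z + 9 > -6 must hold; in canonical form it is (not (3*s >= 5)) or z > -15.
Before skip: (not (3*s >= 5)) or z > -15
Before m := 3*pos + 9: (not (3*s >= 5)) or z > -15
Before pos := z: (not (3*s >= 5)) or z > -15
The weakest precondition is (not (3*s >= 5)) or z > -15.
Check whether (not (3*s >= 5)) or z > -12 implies it.
Every state satisfying the precondition satisfies the weakest precondition: the implication holds.
Answer: valid


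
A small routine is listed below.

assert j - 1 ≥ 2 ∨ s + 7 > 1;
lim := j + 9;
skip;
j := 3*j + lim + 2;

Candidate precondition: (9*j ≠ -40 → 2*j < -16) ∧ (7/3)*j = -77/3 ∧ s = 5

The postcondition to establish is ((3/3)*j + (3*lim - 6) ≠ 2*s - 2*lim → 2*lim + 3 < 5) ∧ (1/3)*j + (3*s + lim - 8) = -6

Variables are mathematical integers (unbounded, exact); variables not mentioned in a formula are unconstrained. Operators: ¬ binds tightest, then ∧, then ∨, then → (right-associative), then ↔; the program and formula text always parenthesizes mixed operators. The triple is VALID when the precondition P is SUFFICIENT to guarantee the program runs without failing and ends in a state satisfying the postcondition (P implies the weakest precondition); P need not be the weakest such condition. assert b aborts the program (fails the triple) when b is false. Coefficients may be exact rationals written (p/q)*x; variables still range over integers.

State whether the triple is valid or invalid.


Working backward. After the program, the postcondition ((3/3)*j + (3*lim - 6) ≠ 2*s - 2*lim → 2*lim + 3 < 5) ∧ (1/3)*j + (3*s + lim - 8) = -6 must hold; in canonical form it is (j + 5*lim ≠ 2*s + 6 → 2*lim < 2) ∧ (1/3)*j + lim + 3*s = 2.
Before j := 3*j + lim + 2: (3*j + 6*lim ≠ 2*s + 4 → 2*lim < 2) ∧ j + (4/3)*lim + 3*s = 4/3
Before skip: (3*j + 6*lim ≠ 2*s + 4 → 2*lim < 2) ∧ j + (4/3)*lim + 3*s = 4/3
Before lim := j + 9: (9*j ≠ 2*s - 50 → 2*j < -16) ∧ (7/3)*j + 3*s = -32/3
Before assert j - 1 ≥ 2 ∨ s + 7 > 1: (j ≥ 3 ∨ s > -6) ∧ (9*j ≠ 2*s - 50 → 2*j < -16) ∧ (7/3)*j + 3*s = -32/3
The weakest precondition is (j ≥ 3 ∨ s > -6) ∧ (9*j ≠ 2*s - 50 → 2*j < -16) ∧ (7/3)*j + 3*s = -32/3.
Check whether (9*j ≠ -40 → 2*j < -16) ∧ (7/3)*j = -77/3 ∧ s = 5 implies it.
Every state satisfying the precondition satisfies the weakest precondition: the implication holds.
Answer: valid


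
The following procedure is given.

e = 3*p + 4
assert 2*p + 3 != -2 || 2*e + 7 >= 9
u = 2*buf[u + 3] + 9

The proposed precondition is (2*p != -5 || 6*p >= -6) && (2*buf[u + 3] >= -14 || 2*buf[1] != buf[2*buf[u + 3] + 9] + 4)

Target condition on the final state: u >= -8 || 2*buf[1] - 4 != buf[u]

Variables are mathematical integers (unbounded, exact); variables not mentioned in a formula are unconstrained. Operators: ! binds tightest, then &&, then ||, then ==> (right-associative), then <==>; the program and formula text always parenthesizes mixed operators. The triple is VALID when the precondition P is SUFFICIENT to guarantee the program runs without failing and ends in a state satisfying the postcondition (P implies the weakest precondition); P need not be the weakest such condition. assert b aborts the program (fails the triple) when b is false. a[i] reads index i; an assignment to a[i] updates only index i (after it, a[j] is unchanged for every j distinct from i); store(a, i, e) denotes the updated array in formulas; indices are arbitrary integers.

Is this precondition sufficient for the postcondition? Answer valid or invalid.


Working backward. After the program, the postcondition u >= -8 || 2*buf[1] - 4 != buf[u] must hold; in canonical form it is u >= -8 || 2*buf[1] != buf[u] + 4.
Before u := 2*buf[u + 3] + 9: 2*buf[u + 3] >= -17 || 2*buf[1] != buf[2*buf[u + 3] + 9] + 4
Before assert 2*p + 3 != -2 || 2*e + 7 >= 9: (2*p != -5 || 2*e >= 2) && (2*buf[u + 3] >= -17 || 2*buf[1] != buf[2*buf[u + 3] + 9] + 4)
Before e := 3*p + 4: (2*p != -5 || 6*p >= -6) && (2*buf[u + 3] >= -17 || 2*buf[1] != buf[2*buf[u + 3] + 9] + 4)
The weakest precondition is (2*p != -5 || 6*p >= -6) && (2*buf[u + 3] >= -17 || 2*buf[1] != buf[2*buf[u + 3] + 9] + 4).
Check whether (2*p != -5 || 6*p >= -6) && (2*buf[u + 3] >= -14 || 2*buf[1] != buf[2*buf[u + 3] + 9] + 4) implies it.
Every state satisfying the precondition satisfies the weakest precondition: the implication holds.
Answer: valid


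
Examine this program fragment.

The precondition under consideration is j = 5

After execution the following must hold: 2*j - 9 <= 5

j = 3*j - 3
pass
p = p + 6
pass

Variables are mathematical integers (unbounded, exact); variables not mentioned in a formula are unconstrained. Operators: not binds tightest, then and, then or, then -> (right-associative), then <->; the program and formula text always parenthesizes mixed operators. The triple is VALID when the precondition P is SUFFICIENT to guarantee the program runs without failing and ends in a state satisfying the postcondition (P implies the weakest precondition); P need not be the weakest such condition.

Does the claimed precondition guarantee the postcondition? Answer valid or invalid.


Working backward. After the program, the postcondition 2*j - 9 <= 5 must hold; in canonical form it is 2*j <= 14.
Before skip: 2*j <= 14
Before p := p + 6: 2*j <= 14
Before skip: 2*j <= 14
Before j := 3*j - 3: 6*j <= 20
The weakest precondition is 6*j <= 20.
Check whether j = 5 implies it.
Countermodel: at the initial state j = 5, the precondition holds but the weakest precondition fails.
Answer: invalid


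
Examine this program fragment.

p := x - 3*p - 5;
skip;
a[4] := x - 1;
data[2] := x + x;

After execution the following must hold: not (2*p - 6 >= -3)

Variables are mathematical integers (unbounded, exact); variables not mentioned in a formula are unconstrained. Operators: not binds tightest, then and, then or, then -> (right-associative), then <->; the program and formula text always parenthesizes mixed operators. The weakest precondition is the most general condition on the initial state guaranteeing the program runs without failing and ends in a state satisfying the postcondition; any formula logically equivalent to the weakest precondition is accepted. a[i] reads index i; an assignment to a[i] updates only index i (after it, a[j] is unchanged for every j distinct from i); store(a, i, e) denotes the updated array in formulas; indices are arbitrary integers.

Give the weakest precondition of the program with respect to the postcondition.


Working backward. After the program, the postcondition not (2*p - 6 >= -3) must hold; in canonical form it is not (2*p >= 3).
Before data[2] := x + x: not (2*p >= 3)
Before a[4] := x - 1: not (2*p >= 3)
Before skip: not (2*p >= 3)
Before p := x - 3*p - 5: not (2*x >= 6*p + 13)
Answer: WP = not (2*x >= 6*p + 13)


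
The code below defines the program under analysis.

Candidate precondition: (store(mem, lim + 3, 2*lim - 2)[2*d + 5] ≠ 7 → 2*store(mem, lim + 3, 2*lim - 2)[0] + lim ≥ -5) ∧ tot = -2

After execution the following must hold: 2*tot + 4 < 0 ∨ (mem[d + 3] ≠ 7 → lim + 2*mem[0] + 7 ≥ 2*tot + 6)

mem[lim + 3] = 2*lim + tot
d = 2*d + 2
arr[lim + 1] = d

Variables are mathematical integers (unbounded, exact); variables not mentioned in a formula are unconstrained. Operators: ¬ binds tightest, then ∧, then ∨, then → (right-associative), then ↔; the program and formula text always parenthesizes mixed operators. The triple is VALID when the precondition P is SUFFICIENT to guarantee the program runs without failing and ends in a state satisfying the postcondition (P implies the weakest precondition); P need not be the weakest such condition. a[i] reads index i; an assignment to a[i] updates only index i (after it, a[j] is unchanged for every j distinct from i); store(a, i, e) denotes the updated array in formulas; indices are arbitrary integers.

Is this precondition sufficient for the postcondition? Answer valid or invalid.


Working backward. After the program, the postcondition 2*tot + 4 < 0 ∨ (mem[d + 3] ≠ 7 → lim + 2*mem[0] + 7 ≥ 2*tot + 6) must hold; in canonical form it is 2*tot < -4 ∨ (mem[d + 3] ≠ 7 → 2*mem[0] + lim ≥ 2*tot - 1).
Before arr[lim + 1] := d: 2*tot < -4 ∨ (mem[d + 3] ≠ 7 → 2*mem[0] + lim ≥ 2*tot - 1)
Before d := 2*d + 2: 2*tot < -4 ∨ (mem[2*d + 5] ≠ 7 → 2*mem[0] + lim ≥ 2*tot - 1)
Before mem[lim + 3] := 2*lim + tot: 2*tot < -4 ∨ (store(mem, lim + 3, 2*lim + tot)[2*d + 5] ≠ 7 → 2*store(mem, lim + 3, 2*lim + tot)[0] + lim ≥ 2*tot - 1)
The weakest precondition is 2*tot < -4 ∨ (store(mem, lim + 3, 2*lim + tot)[2*d + 5] ≠ 7 → 2*store(mem, lim + 3, 2*lim + tot)[0] + lim ≥ 2*tot - 1).
Check whether (store(mem, lim + 3, 2*lim - 2)[2*d + 5] ≠ 7 → 2*store(mem, lim + 3, 2*lim - 2)[0] + lim ≥ -5) ∧ tot = -2 implies it.
Every state satisfying the precondition satisfies the weakest precondition: the implication holds.
Answer: valid


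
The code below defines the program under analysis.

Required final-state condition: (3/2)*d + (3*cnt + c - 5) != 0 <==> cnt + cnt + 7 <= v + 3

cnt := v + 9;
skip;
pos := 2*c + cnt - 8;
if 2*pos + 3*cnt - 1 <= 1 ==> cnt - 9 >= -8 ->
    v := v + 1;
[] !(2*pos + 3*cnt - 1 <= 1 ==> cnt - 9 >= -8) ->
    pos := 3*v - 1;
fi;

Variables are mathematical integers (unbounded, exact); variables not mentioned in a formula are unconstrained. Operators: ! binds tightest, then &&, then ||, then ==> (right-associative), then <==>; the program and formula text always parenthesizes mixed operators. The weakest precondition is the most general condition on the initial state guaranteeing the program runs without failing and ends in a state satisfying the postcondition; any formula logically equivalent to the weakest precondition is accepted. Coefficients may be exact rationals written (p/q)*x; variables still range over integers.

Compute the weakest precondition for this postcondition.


Working backward. After the program, the postcondition (3/2)*d + (3*cnt + c - 5) != 0 <==> cnt + cnt + 7 <= v + 3 must hold; in canonical form it is c + 3*cnt + (3/2)*d != 5 <==> 2*cnt <= v - 4.
Then branch requires c + 3*cnt + (3/2)*d != 5 <==> 2*cnt <= v - 3; else branch requires c + 3*cnt + (3/2)*d != 5 <==> 2*cnt <= v - 4.
Before the if: ((3*cnt + 2*pos <= 2 ==> cnt >= 1) ==> (c + 3*cnt + (3/2)*d != 5 <==> 2*cnt <= v - 3)) && ((!(3*cnt + 2*pos <= 2 ==> cnt >= 1)) ==> (c + 3*cnt + (3/2)*d != 5 <==> 2*cnt <= v - 4))
Before pos := 2*c + cnt - 8: ((4*c + 5*cnt <= 18 ==> cnt >= 1) ==> (c + 3*cnt + (3/2)*d != 5 <==> 2*cnt <= v - 3)) && ((!(4*c + 5*cnt <= 18 ==> cnt >= 1)) ==> (c + 3*cnt + (3/2)*d != 5 <==> 2*cnt <= v - 4))
Before skip: ((4*c + 5*cnt <= 18 ==> cnt >= 1) ==> (c + 3*cnt + (3/2)*d != 5 <==> 2*cnt <= v - 3)) && ((!(4*c + 5*cnt <= 18 ==> cnt >= 1)) ==> (c + 3*cnt + (3/2)*d != 5 <==> 2*cnt <= v - 4))
Before cnt := v + 9: ((4*c + 5*v <= -27 ==> v >= -8) ==> (c + (3/2)*d + 3*v != -22 <==> v <= -21)) && ((!(4*c + 5*v <= -27 ==> v >= -8)) ==> (c + (3/2)*d + 3*v != -22 <==> v <= -22))
Answer: WP = ((4*c + 5*v <= -27 ==> v >= -8) ==> (c + (3/2)*d + 3*v != -22 <==> v <= -21)) && ((!(4*c + 5*v <= -27 ==> v >= -8)) ==> (c + (3/2)*d + 3*v != -22 <==> v <= -22))


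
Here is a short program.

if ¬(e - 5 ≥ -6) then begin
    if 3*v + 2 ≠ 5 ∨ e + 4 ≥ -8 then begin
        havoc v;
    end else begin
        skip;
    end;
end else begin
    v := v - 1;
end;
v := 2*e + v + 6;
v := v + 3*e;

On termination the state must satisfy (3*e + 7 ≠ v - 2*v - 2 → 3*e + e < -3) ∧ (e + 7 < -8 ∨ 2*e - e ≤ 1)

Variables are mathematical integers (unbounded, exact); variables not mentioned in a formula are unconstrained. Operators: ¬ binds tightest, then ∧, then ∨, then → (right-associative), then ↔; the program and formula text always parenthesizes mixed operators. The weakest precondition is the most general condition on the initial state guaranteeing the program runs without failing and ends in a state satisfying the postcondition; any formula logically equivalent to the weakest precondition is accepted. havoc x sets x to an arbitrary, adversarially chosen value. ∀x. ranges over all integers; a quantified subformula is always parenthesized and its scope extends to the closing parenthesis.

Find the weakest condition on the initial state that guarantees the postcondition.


Working backward. After the program, the postcondition (3*e + 7 ≠ v - 2*v - 2 → 3*e + e < -3) ∧ (e + 7 < -8 ∨ 2*e - e ≤ 1) must hold; in canonical form it is (3*e + v ≠ -9 → 4*e < -3) ∧ (e < -15 ∨ e ≤ 1).
Before v := v + 3*e: (6*e + v ≠ -9 → 4*e < -3) ∧ (e < -15 ∨ e ≤ 1)
Before v := 2*e + v + 6: (8*e + v ≠ -15 → 4*e < -3) ∧ (e < -15 ∨ e ≤ 1)
Then branch requires ((3*v ≠ 3 ∨ e ≥ -12) → (∀v_1. ((8*e + v_1 ≠ -15 → 4*e < -3) ∧ (e < -15 ∨ e ≤ 1)))) ∧ ((¬(3*v ≠ 3 ∨ e ≥ -12)) → ((8*e + v ≠ -15 → 4*e < -3) ∧ (e < -15 ∨ e ≤ 1))); else branch requires (8*e + v ≠ -14 → 4*e < -3) ∧ (e < -15 ∨ e ≤ 1).
Before the if: ((¬(e ≥ -1)) → (((3*v ≠ 3 ∨ e ≥ -12) → (∀v_1. ((8*e + v_1 ≠ -15 → 4*e < -3) ∧ (e < -15 ∨ e ≤ 1)))) ∧ ((¬(3*v ≠ 3 ∨ e ≥ -12)) → ((8*e + v ≠ -15 → 4*e < -3) ∧ (e < -15 ∨ e ≤ 1))))) ∧ (e ≥ -1 → ((8*e + v ≠ -14 → 4*e < -3) ∧ (e < -15 ∨ e ≤ 1)))
Answer: WP = ((¬(e ≥ -1)) → (((3*v ≠ 3 ∨ e ≥ -12) → (∀v_1. ((8*e + v_1 ≠ -15 → 4*e < -3) ∧ (e < -15 ∨ e ≤ 1)))) ∧ ((¬(3*v ≠ 3 ∨ e ≥ -12)) → ((8*e + v ≠ -15 → 4*e < -3) ∧ (e < -15 ∨ e ≤ 1))))) ∧ (e ≥ -1 → ((8*e + v ≠ -14 → 4*e < -3) ∧ (e < -15 ∨ e ≤ 1)))


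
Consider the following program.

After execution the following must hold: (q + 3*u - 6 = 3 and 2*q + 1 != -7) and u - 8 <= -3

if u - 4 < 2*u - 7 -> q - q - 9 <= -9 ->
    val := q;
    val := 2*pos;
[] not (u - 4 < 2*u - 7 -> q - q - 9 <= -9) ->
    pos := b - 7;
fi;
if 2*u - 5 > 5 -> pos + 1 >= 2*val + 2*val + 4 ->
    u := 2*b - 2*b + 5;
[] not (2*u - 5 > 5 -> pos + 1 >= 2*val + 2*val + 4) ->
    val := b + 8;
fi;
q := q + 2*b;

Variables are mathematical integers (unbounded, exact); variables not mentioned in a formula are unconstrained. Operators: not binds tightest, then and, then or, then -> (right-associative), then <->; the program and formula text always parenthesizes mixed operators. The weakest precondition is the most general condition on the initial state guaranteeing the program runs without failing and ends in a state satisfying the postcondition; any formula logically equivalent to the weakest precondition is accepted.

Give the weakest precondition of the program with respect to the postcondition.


Working backward. After the program, the postcondition (q + 3*u - 6 = 3 and 2*q + 1 != -7) and u - 8 <= -3 must hold; in canonical form it is q + 3*u = 9 and 2*q != -8 and u <= 5.
Before q := q + 2*b: 2*b + q + 3*u = 9 and 4*b + 2*q != -8 and u <= 5
Then branch requires 2*b + q = -6 and 4*b + 2*q != -8; else branch requires 2*b + q + 3*u = 9 and 4*b + 2*q != -8 and u <= 5.
Before the if: ((2*u > 10 -> pos >= 4*val + 3) -> (2*b + q = -6 and 4*b + 2*q != -8)) and ((not (2*u > 10 -> pos >= 4*val + 3)) -> (2*b + q + 3*u = 9 and 4*b + 2*q != -8 and u <= 5))
Then branch requires ((2*u > 10 -> 7*pos <= -3) -> (2*b + q = -6 and 4*b + 2*q != -8)) and ((not (2*u > 10 -> 7*pos <= -3)) -> (2*b + q + 3*u = 9 and 4*b + 2*q != -8 and u <= 5)); else branch requires ((2*u > 10 -> b >= 4*val + 10) -> (2*b + q = -6 and 4*b + 2*q != -8)) and ((not (2*u > 10 -> b >= 4*val + 10)) -> (2*b + q + 3*u = 9 and 4*b + 2*q != -8 and u <= 5)).
Before the if: ((2*u > 10 -> 7*pos <= -3) -> (2*b + q = -6 and 4*b + 2*q != -8)) and ((not (2*u > 10 -> 7*pos <= -3)) -> (2*b + q + 3*u = 9 and 4*b + 2*q != -8 and u <= 5))
Answer: WP = ((2*u > 10 -> 7*pos <= -3) -> (2*b + q = -6 and 4*b + 2*q != -8)) and ((not (2*u > 10 -> 7*pos <= -3)) -> (2*b + q + 3*u = 9 and 4*b + 2*q != -8 and u <= 5))


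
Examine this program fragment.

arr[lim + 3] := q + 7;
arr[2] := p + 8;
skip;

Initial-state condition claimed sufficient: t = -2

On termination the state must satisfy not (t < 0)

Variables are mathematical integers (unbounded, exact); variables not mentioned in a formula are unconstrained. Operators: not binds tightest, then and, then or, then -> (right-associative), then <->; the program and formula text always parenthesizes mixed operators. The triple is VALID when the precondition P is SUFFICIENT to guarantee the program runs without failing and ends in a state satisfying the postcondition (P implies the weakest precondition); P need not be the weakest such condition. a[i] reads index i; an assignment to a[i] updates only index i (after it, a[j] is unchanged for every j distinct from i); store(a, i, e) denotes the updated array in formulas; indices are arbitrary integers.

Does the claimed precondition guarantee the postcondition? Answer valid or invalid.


Working backward. After the program, not (t < 0) must hold.
Before skip: not (t < 0)
Before arr[2] := p + 8: not (t < 0)
Before arr[lim + 3] := q + 7: not (t < 0)
The weakest precondition is not (t < 0).
Check whether t = -2 implies it.
Countermodel: at the initial state t = -2, the precondition holds but the weakest precondition fails.
Answer: invalid


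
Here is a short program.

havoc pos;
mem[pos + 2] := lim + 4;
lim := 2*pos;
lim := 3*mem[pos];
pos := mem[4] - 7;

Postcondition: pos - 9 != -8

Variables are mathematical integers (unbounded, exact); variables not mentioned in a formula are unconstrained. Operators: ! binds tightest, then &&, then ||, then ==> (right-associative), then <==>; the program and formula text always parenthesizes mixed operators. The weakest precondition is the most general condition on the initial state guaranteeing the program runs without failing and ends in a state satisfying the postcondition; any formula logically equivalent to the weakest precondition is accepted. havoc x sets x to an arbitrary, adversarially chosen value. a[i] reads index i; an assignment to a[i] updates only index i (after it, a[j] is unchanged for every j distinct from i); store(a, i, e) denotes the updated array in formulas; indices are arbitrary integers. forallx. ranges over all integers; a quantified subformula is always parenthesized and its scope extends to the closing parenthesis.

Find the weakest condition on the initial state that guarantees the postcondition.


Working backward. After the program, the postcondition pos - 9 != -8 must hold; in canonical form it is pos != 1.
Before pos := mem[4] - 7: mem[4] != 8
Before lim := 3*mem[pos]: mem[4] != 8
Before lim := 2*pos: mem[4] != 8
Before mem[pos + 2] := lim + 4: store(mem, pos + 2, lim + 4)[4] != 8
Before havoc pos: forall pos_1. store(mem, pos_1 + 2, lim + 4)[4] != 8
Answer: WP = forall pos_1. store(mem, pos_1 + 2, lim + 4)[4] != 8


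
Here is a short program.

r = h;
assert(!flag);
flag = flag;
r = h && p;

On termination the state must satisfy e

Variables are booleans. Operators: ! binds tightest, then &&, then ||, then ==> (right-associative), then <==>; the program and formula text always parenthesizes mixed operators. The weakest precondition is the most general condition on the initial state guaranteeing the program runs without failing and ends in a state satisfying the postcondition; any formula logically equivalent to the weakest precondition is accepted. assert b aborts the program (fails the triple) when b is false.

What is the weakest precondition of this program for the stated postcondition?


Working backward. After the program, e must hold.
Before r := h && p: e
Before flag := flag: e
Before assert !flag: (!flag) && e
Before r := h: (!flag) && e
Answer: WP = (!flag) && e


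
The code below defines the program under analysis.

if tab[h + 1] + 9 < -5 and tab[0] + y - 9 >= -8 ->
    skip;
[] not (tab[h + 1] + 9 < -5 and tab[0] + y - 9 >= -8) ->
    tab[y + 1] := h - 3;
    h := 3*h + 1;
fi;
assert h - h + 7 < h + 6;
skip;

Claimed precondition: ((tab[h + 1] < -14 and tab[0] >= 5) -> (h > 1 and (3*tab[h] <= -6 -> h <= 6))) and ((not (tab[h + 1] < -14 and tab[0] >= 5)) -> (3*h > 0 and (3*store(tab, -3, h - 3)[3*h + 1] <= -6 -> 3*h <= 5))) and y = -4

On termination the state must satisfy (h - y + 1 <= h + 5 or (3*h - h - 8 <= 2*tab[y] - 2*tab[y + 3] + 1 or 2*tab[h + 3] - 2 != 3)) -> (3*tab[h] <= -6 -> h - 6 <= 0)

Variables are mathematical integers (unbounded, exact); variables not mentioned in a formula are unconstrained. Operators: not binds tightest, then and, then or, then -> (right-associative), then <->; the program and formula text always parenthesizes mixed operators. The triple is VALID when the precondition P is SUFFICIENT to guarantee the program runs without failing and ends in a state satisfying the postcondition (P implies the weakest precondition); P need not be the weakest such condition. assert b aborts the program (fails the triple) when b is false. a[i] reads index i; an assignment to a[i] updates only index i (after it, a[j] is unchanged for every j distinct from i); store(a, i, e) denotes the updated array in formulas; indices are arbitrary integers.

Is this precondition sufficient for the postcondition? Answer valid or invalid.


Working backward. After the program, the postcondition (h - y + 1 <= h + 5 or (3*h - h - 8 <= 2*tab[y] - 2*tab[y + 3] + 1 or 2*tab[h + 3] - 2 != 3)) -> (3*tab[h] <= -6 -> h - 6 <= 0) must hold; in canonical form it is (y >= -4 or 2*tab[y + 3] + 2*h <= 2*tab[y] + 9 or 2*tab[h + 3] != 5) -> (3*tab[h] <= -6 -> h <= 6).
Before skip: (y >= -4 or 2*tab[y + 3] + 2*h <= 2*tab[y] + 9 or 2*tab[h + 3] != 5) -> (3*tab[h] <= -6 -> h <= 6)
Before assert h - h + 7 < h + 6: h > 1 and ((y >= -4 or 2*tab[y + 3] + 2*h <= 2*tab[y] + 9 or 2*tab[h + 3] != 5) -> (3*tab[h] <= -6 -> h <= 6))
Then branch requires h > 1 and ((y >= -4 or 2*tab[y + 3] + 2*h <= 2*tab[y] + 9 or 2*tab[h + 3] != 5) -> (3*tab[h] <= -6 -> h <= 6)); else branch requires 3*h > 0 and ((y >= -4 or 2*store(tab, y + 1, h - 3)[y + 3] + 6*h <= 2*store(tab, y + 1, h - 3)[y] + 7 or 2*store(tab, y + 1, h - 3)[3*h + 4] != 5) -> (3*store(tab, y + 1, h - 3)[3*h + 1] <= -6 -> 3*h <= 5)).
Before the if: ((tab[h + 1] < -14 and tab[0] + y >= 1) -> (h > 1 and ((y >= -4 or 2*tab[y + 3] + 2*h <= 2*tab[y] + 9 or 2*tab[h + 3] != 5) -> (3*tab[h] <= -6 -> h <= 6)))) and ((not (tab[h + 1] < -14 and tab[0] + y >= 1)) -> (3*h > 0 and ((y >= -4 or 2*store(tab, y + 1, h - 3)[y + 3] + 6*h <= 2*store(tab, y + 1, h - 3)[y] + 7 or 2*store(tab, y + 1, h - 3)[3*h + 4] != 5) -> (3*store(tab, y + 1, h - 3)[3*h + 1] <= -6 -> 3*h <= 5))))
The weakest precondition is ((tab[h + 1] < -14 and tab[0] + y >= 1) -> (h > 1 and ((y >= -4 or 2*tab[y + 3] + 2*h <= 2*tab[y] + 9 or 2*tab[h + 3] != 5) -> (3*tab[h] <= -6 -> h <= 6)))) and ((not (tab[h + 1] < -14 and tab[0] + y >= 1)) -> (3*h > 0 and ((y >= -4 or 2*store(tab, y + 1, h - 3)[y + 3] + 6*h <= 2*store(tab, y + 1, h - 3)[y] + 7 or 2*store(tab, y + 1, h - 3)[3*h + 4] != 5) -> (3*store(tab, y + 1, h - 3)[3*h + 1] <= -6 -> 3*h <= 5)))).
Check whether ((tab[h + 1] < -14 and tab[0] >= 5) -> (h > 1 and (3*tab[h] <= -6 -> h <= 6))) and ((not (tab[h + 1] < -14 and tab[0] >= 5)) -> (3*h > 0 and (3*store(tab, -3, h - 3)[3*h + 1] <= -6 -> 3*h <= 5))) and y = -4 implies it.
Every state satisfying the precondition satisfies the weakest precondition: the implication holds.
Answer: valid


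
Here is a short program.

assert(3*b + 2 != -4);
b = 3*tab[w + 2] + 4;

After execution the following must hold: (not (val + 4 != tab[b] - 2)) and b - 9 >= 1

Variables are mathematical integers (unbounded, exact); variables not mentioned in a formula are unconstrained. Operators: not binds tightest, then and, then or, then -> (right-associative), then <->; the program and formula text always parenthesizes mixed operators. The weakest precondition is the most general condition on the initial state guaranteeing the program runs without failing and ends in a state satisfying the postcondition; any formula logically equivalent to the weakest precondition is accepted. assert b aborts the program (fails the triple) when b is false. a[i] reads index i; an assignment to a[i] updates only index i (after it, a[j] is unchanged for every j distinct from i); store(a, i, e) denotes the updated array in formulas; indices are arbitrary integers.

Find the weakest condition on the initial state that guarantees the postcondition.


Working backward. After the program, the postcondition (not (val + 4 != tab[b] - 2)) and b - 9 >= 1 must hold; in canonical form it is (not (val != tab[b] - 6)) and b >= 10.
Before b := 3*tab[w + 2] + 4: (not (val != tab[3*tab[w + 2] + 4] - 6)) and 3*tab[w + 2] >= 6
Before assert 3*b + 2 != -4: 3*b != -6 and (not (val != tab[3*tab[w + 2] + 4] - 6)) and 3*tab[w + 2] >= 6
Answer: WP = 3*b != -6 and (not (val != tab[3*tab[w + 2] + 4] - 6)) and 3*tab[w + 2] >= 6


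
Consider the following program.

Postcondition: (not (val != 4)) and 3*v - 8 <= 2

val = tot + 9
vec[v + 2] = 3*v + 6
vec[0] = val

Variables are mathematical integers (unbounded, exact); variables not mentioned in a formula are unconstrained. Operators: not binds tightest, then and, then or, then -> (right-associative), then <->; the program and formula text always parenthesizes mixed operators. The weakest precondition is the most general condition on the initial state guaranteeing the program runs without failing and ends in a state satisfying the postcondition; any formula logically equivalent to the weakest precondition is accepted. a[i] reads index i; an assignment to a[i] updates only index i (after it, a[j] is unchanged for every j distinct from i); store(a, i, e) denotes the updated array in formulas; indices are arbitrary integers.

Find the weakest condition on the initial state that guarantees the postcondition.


Working backward. After the program, the postcondition (not (val != 4)) and 3*v - 8 <= 2 must hold; in canonical form it is (not (val != 4)) and 3*v <= 10.
Before vec[0] := val: (not (val != 4)) and 3*v <= 10
Before vec[v + 2] := 3*v + 6: (not (val != 4)) and 3*v <= 10
Before val := tot + 9: (not (tot != -5)) and 3*v <= 10
Answer: WP = (not (tot != -5)) and 3*v <= 10


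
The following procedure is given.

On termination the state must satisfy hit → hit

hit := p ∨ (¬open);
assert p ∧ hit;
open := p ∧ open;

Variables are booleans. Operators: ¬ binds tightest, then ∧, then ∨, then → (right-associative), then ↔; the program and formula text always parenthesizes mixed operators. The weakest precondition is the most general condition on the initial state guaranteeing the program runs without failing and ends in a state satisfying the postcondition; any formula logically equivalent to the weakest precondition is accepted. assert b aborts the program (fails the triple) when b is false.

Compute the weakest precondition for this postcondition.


Working backward. After the program, the postcondition hit → hit must hold; in canonical form it is true.
Before open := p ∧ open: true
Before assert p ∧ hit: p ∧ hit
Before hit := p ∨ (¬open): p ∧ (p ∨ (¬open))
Answer: WP = p ∧ (p ∨ (¬open))


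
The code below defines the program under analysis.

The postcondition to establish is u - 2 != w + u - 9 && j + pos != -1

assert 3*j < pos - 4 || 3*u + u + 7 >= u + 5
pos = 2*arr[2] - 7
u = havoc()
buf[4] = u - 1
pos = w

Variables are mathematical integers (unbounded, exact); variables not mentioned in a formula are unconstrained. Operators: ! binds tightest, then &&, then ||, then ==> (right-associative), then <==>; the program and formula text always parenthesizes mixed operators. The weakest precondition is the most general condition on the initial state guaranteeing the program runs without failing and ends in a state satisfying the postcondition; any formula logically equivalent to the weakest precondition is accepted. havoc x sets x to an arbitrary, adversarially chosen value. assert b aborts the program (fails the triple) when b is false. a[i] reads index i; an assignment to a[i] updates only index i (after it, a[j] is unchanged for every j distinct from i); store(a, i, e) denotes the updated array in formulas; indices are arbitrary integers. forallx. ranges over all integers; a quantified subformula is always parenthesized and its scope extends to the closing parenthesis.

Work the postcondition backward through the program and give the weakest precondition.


Working backward. After the program, the postcondition u - 2 != w + u - 9 && j + pos != -1 must hold; in canonical form it is w != 7 && j + pos != -1.
Before pos := w: w != 7 && j + w != -1
Before buf[4] := u - 1: w != 7 && j + w != -1
Before havoc u: w != 7 && j + w != -1
Before pos := 2*arr[2] - 7: w != 7 && j + w != -1
Before assert 3*j < pos - 4 || 3*u + u + 7 >= u + 5: (3*j < pos - 4 || 3*u >= -2) && w != 7 && j + w != -1
Answer: WP = (3*j < pos - 4 || 3*u >= -2) && w != 7 && j + w != -1


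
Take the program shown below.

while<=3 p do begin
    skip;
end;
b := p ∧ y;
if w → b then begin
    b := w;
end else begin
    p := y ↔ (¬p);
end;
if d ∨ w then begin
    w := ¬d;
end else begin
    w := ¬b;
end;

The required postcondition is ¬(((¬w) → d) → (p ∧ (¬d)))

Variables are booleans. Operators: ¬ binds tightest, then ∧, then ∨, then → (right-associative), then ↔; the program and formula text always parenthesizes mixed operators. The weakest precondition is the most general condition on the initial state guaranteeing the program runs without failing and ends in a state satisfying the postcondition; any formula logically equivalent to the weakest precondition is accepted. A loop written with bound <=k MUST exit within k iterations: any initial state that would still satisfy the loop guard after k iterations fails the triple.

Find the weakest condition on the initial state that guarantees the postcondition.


Working backward. After the program, ¬(((¬w) → d) → (p ∧ (¬d))) must hold.
Then branch requires ¬(p ∧ (¬d)); else branch requires ¬((b → d) → (p ∧ (¬d))).
Before the if: ((d ∨ w) → (¬(p ∧ (¬d)))) ∧ ((¬(d ∨ w)) → (¬((b → d) → (p ∧ (¬d)))))
Then branch requires ((d ∨ w) → (¬(p ∧ (¬d)))) ∧ ((¬(d ∨ w)) → (¬((w → d) → (p ∧ (¬d))))); else branch requires ((d ∨ w) → (¬((y ↔ (¬p)) ∧ (¬d)))) ∧ ((¬(d ∨ w)) → (¬((b → d) → ((y ↔ (¬p)) ∧ (¬d))))).
Before the if: ((w → b) → (((d ∨ w) → (¬(p ∧ (¬d)))) ∧ ((¬(d ∨ w)) → (¬((w → d) → (p ∧ (¬d))))))) ∧ ((¬(w → b)) → (((d ∨ w) → (¬((y ↔ (¬p)) ∧ (¬d)))) ∧ ((¬(d ∨ w)) → (¬((b → d) → ((y ↔ (¬p)) ∧ (¬d)))))))
Before b := p ∧ y: ((w → (p ∧ y)) → (((d ∨ w) → (¬(p ∧ (¬d)))) ∧ ((¬(d ∨ w)) → (¬((w → d) → (p ∧ (¬d))))))) ∧ ((¬(w → (p ∧ y))) → (((d ∨ w) → (¬((y ↔ (¬p)) ∧ (¬d)))) ∧ ((¬(d ∨ w)) → (¬(((p ∧ y) → d) → ((y ↔ (¬p)) ∧ (¬d)))))))
Before the loop (bound <=3), unroll the exhaustion recursion (WP_0 = exit-now case; WP_j = one more guarded iteration, up to j = 3):
  WP_0: (¬p) ∧ ((w → (p ∧ y)) → (((d ∨ w) → (¬(p ∧ (¬d)))) ∧ ((¬(d ∨ w)) → (¬((w → d) → (p ∧ (¬d))))))) ∧ ((¬(w → (p ∧ y))) → (((d ∨ w) → (¬((y ↔ (¬p)) ∧ (¬d)))) ∧ ((¬(d ∨ w)) → (¬(((p ∧ y) → d) → ((y ↔ (¬p)) ∧ (¬d)))))))
  WP_1: (p → ((¬p) ∧ ((w → (p ∧ y)) → (((d ∨ w) → (¬(p ∧ (¬d)))) ∧ ((¬(d ∨ w)) → (¬((w → d) → (p ∧ (¬d))))))) ∧ ((¬(w → (p ∧ y))) → (((d ∨ w) → (¬((y ↔ (¬p)) ∧ (¬d)))) ∧ ((¬(d ∨ w)) → (¬(((p ∧ y) → d) → ((y ↔ (¬p)) ∧ (¬d))))))))) ∧ ((¬p) → (((w → (p ∧ y)) → (((d ∨ w) → (¬(p ∧ (¬d)))) ∧ ((¬(d ∨ w)) → (¬((w → d) → (p ∧ (¬d))))))) ∧ ((¬(w → (p ∧ y))) → (((d ∨ w) → (¬((y ↔ (¬p)) ∧ (¬d)))) ∧ ((¬(d ∨ w)) → (¬(((p ∧ y) → d) → ((y ↔ (¬p)) ∧ (¬d)))))))))
  WP_2: (p → ((p → ((¬p) ∧ ((w → (p ∧ y)) → (((d ∨ w) → (¬(p ∧ (¬d)))) ∧ ((¬(d ∨ w)) → (¬((w → d) → (p ∧ (¬d))))))) ∧ ((¬(w → (p ∧ y))) → (((d ∨ w) → (¬((y ↔ (¬p)) ∧ (¬d)))) ∧ ((¬(d ∨ w)) → (¬(((p ∧ y) → d) → ((y ↔ (¬p)) ∧ (¬d))))))))) ∧ ((¬p) → (((w → (p ∧ y)) → (((d ∨ w) → (¬(p ∧ (¬d)))) ∧ ((¬(d ∨ w)) → (¬((w → d) → (p ∧ (¬d))))))) ∧ ((¬(w → (p ∧ y))) → (((d ∨ w) → (¬((y ↔ (¬p)) ∧ (¬d)))) ∧ ((¬(d ∨ w)) → (¬(((p ∧ y) → d) → ((y ↔ (¬p)) ∧ (¬d))))))))))) ∧ ((¬p) → (((w → (p ∧ y)) → (((d ∨ w) → (¬(p ∧ (¬d)))) ∧ ((¬(d ∨ w)) → (¬((w → d) → (p ∧ (¬d))))))) ∧ ((¬(w → (p ∧ y))) → (((d ∨ w) → (¬((y ↔ (¬p)) ∧ (¬d)))) ∧ ((¬(d ∨ w)) → (¬(((p ∧ y) → d) → ((y ↔ (¬p)) ∧ (¬d)))))))))
  WP_3: (p → ((p → ((p → ((¬p) ∧ ((w → (p ∧ y)) → (((d ∨ w) → (¬(p ∧ (¬d)))) ∧ ((¬(d ∨ w)) → (¬((w → d) → (p ∧ (¬d))))))) ∧ ((¬(w → (p ∧ y))) → (((d ∨ w) → (¬((y ↔ (¬p)) ∧ (¬d)))) ∧ ((¬(d ∨ w)) → (¬(((p ∧ y) → d) → ((y ↔ (¬p)) ∧ (¬d))))))))) ∧ ((¬p) → (((w → (p ∧ y)) → (((d ∨ w) → (¬(p ∧ (¬d)))) ∧ ((¬(d ∨ w)) → (¬((w → d) → (p ∧ (¬d))))))) ∧ ((¬(w → (p ∧ y))) → (((d ∨ w) → (¬((y ↔ (¬p)) ∧ (¬d)))) ∧ ((¬(d ∨ w)) → (¬(((p ∧ y) → d) → ((y ↔ (¬p)) ∧ (¬d))))))))))) ∧ ((¬p) → (((w → (p ∧ y)) → (((d ∨ w) → (¬(p ∧ (¬d)))) ∧ ((¬(d ∨ w)) → (¬((w → d) → (p ∧ (¬d))))))) ∧ ((¬(w → (p ∧ y))) → (((d ∨ w) → (¬((y ↔ (¬p)) ∧ (¬d)))) ∧ ((¬(d ∨ w)) → (¬(((p ∧ y) → d) → ((y ↔ (¬p)) ∧ (¬d))))))))))) ∧ ((¬p) → (((w → (p ∧ y)) → (((d ∨ w) → (¬(p ∧ (¬d)))) ∧ ((¬(d ∨ w)) → (¬((w → d) → (p ∧ (¬d))))))) ∧ ((¬(w → (p ∧ y))) → (((d ∨ w) → (¬((y ↔ (¬p)) ∧ (¬d)))) ∧ ((¬(d ∨ w)) → (¬(((p ∧ y) → d) → ((y ↔ (¬p)) ∧ (¬d)))))))))
So before the loop: (p → ((p → ((p → ((¬p) ∧ ((w → (p ∧ y)) → (((d ∨ w) → (¬(p ∧ (¬d)))) ∧ ((¬(d ∨ w)) → (¬((w → d) → (p ∧ (¬d))))))) ∧ ((¬(w → (p ∧ y))) → (((d ∨ w) → (¬((y ↔ (¬p)) ∧ (¬d)))) ∧ ((¬(d ∨ w)) → (¬(((p ∧ y) → d) → ((y ↔ (¬p)) ∧ (¬d))))))))) ∧ ((¬p) → (((w → (p ∧ y)) → (((d ∨ w) → (¬(p ∧ (¬d)))) ∧ ((¬(d ∨ w)) → (¬((w → d) → (p ∧ (¬d))))))) ∧ ((¬(w → (p ∧ y))) → (((d ∨ w) → (¬((y ↔ (¬p)) ∧ (¬d)))) ∧ ((¬(d ∨ w)) → (¬(((p ∧ y) → d) → ((y ↔ (¬p)) ∧ (¬d))))))))))) ∧ ((¬p) → (((w → (p ∧ y)) → (((d ∨ w) → (¬(p ∧ (¬d)))) ∧ ((¬(d ∨ w)) → (¬((w → d) → (p ∧ (¬d))))))) ∧ ((¬(w → (p ∧ y))) → (((d ∨ w) → (¬((y ↔ (¬p)) ∧ (¬d)))) ∧ ((¬(d ∨ w)) → (¬(((p ∧ y) → d) → ((y ↔ (¬p)) ∧ (¬d))))))))))) ∧ ((¬p) → (((w → (p ∧ y)) → (((d ∨ w) → (¬(p ∧ (¬d)))) ∧ ((¬(d ∨ w)) → (¬((w → d) → (p ∧ (¬d))))))) ∧ ((¬(w → (p ∧ y))) → (((d ∨ w) → (¬((y ↔ (¬p)) ∧ (¬d)))) ∧ ((¬(d ∨ w)) → (¬(((p ∧ y) → d) → ((y ↔ (¬p)) ∧ (¬d)))))))))
Answer: WP = (p → ((p → ((p → ((¬p) ∧ ((w → (p ∧ y)) → (((d ∨ w) → (¬(p ∧ (¬d)))) ∧ ((¬(d ∨ w)) → (¬((w → d) → (p ∧ (¬d))))))) ∧ ((¬(w → (p ∧ y))) → (((d ∨ w) → (¬((y ↔ (¬p)) ∧ (¬d)))) ∧ ((¬(d ∨ w)) → (¬(((p ∧ y) → d) → ((y ↔ (¬p)) ∧ (¬d))))))))) ∧ ((¬p) → (((w → (p ∧ y)) → (((d ∨ w) → (¬(p ∧ (¬d)))) ∧ ((¬(d ∨ w)) → (¬((w → d) → (p ∧ (¬d))))))) ∧ ((¬(w → (p ∧ y))) → (((d ∨ w) → (¬((y ↔ (¬p)) ∧ (¬d)))) ∧ ((¬(d ∨ w)) → (¬(((p ∧ y) → d) → ((y ↔ (¬p)) ∧ (¬d))))))))))) ∧ ((¬p) → (((w → (p ∧ y)) → (((d ∨ w) → (¬(p ∧ (¬d)))) ∧ ((¬(d ∨ w)) → (¬((w → d) → (p ∧ (¬d))))))) ∧ ((¬(w → (p ∧ y))) → (((d ∨ w) → (¬((y ↔ (¬p)) ∧ (¬d)))) ∧ ((¬(d ∨ w)) → (¬(((p ∧ y) → d) → ((y ↔ (¬p)) ∧ (¬d))))))))))) ∧ ((¬p) → (((w → (p ∧ y)) → (((d ∨ w) → (¬(p ∧ (¬d)))) ∧ ((¬(d ∨ w)) → (¬((w → d) → (p ∧ (¬d))))))) ∧ ((¬(w → (p ∧ y))) → (((d ∨ w) → (¬((y ↔ (¬p)) ∧ (¬d)))) ∧ ((¬(d ∨ w)) → (¬(((p ∧ y) → d) → ((y ↔ (¬p)) ∧ (¬d)))))))))
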